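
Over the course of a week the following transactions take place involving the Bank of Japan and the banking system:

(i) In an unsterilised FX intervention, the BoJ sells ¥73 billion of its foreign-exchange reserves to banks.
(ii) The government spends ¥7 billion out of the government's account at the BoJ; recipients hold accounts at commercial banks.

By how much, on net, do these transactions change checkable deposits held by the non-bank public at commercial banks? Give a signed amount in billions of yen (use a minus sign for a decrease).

FX sale ¥73 billion: the counterparty is a bank, so public deposits are unchanged → 0.
Government spending ¥7 billion: non-bank counterparties' bank balances rise → +¥7B.
Net: 0 + 7 = +¥7 billion.

+¥7 billion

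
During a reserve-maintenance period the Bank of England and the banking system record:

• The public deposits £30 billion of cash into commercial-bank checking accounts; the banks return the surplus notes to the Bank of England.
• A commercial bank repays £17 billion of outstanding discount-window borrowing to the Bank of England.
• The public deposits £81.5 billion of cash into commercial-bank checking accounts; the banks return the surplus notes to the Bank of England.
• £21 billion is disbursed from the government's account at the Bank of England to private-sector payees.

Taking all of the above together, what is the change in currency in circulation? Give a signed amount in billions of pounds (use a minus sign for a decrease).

Bank of England balance sheet:
  Assets:      Loans to banks −£17B
  Liabilities: Bank reserves +£115.5B, Currency in circulation −£111.5B, Government deposits −£21B
Commercial banking system:
  Assets:      Reserves at CB +£115.5B
  Liabilities: Checkable deposits +£132.5B, Borrowings from CB −£17B
So the change in currency in circulation is -£111.5 billion.

-£111.5 billion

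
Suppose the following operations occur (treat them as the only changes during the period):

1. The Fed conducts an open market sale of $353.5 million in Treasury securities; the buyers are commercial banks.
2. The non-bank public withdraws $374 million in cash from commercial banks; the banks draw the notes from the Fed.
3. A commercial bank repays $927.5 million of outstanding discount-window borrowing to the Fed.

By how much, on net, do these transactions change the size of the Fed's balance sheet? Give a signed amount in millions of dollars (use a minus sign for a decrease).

-$1281 million

OMO sale (to banks) $353.5 million: a Fed asset is shed → −$353.5M.
Currency withdrawal $374 million: only the composition of liabilities changes → 0.
Discount-window repayment $927.5 million: a Fed asset is shed → −$927.5M.
Net: −353.5 + 0 − 927.5 = -$1281 million.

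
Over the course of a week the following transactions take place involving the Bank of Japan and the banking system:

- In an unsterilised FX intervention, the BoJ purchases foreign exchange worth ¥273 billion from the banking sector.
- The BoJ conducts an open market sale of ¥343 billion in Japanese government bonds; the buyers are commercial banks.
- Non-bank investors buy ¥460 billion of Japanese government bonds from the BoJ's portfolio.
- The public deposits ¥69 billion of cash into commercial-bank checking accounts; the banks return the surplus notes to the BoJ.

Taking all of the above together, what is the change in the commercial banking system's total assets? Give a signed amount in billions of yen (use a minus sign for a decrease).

FX purchase ¥273 billion: just an asset swap on bank balance sheets → 0.
OMO sale (to banks) ¥343 billion: just an asset swap on bank balance sheets → 0.
Asset sale (to non-banks) ¥460 billion: bank balance sheets shrink → −¥460B.
Currency deposit ¥69 billion: bank balance sheets expand → +¥69B.
Net: 0 + 0 − 460 + 69 = -¥391 billion.

-¥391 billion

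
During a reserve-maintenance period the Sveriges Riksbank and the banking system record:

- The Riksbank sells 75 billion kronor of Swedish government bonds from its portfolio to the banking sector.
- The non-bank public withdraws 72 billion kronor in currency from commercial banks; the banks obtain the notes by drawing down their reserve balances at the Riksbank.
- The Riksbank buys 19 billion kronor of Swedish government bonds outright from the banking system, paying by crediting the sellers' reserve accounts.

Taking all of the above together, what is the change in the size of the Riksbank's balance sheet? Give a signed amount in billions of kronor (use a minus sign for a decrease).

Riksbank balance sheet:
  Assets:      Securities −56B
  Liabilities: Bank reserves −128B, Currency in circulation +72B
Change in total Riksbank assets = -56 billion.

-56 billion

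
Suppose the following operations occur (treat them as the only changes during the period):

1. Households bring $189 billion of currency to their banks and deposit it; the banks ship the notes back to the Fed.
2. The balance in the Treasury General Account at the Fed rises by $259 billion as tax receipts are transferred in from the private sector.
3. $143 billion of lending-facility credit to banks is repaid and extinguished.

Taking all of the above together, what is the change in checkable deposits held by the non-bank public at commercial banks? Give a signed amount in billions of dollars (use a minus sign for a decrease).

-$70 billion

Fed balance sheet:
  Assets:      Loans to banks −$143B
  Liabilities: Bank reserves −$213B, Currency in circulation −$189B, Government deposits +$259B
Commercial banking system:
  Assets:      Reserves at CB −$213B
  Liabilities: Checkable deposits −$70B, Borrowings from CB −$143B
So the change in checkable deposits held by the non-bank public at commercial banks is -$70 billion.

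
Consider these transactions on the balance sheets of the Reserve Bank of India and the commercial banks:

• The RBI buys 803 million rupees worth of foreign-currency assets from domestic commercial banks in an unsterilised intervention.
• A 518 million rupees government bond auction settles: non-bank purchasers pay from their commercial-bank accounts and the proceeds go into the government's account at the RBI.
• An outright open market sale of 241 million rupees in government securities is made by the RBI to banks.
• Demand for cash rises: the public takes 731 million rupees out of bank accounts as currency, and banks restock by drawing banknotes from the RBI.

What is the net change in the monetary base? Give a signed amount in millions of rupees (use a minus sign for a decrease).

RBI balance sheet:
  Assets:      Securities −241M, Foreign assets +803M
  Liabilities: Bank reserves −687M, Currency in circulation +731M, Government deposits +518M
Monetary base = currency + reserves: +731M + (−687M) = +44 million.

+44 million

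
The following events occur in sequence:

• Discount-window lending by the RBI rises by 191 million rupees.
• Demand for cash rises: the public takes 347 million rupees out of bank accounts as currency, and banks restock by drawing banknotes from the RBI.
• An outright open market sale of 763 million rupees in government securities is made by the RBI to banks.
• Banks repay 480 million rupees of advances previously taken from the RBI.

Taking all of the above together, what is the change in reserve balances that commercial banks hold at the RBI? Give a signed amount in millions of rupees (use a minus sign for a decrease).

Discount-window loan 191 million rupees: the loan is credited to the bank's reserve account → +191M.
Currency withdrawal 347 million rupees: banks swap reserves for currency → −347M.
OMO sale (to banks) 763 million rupees: the buying banks pay out of their reserve balances → −763M.
Discount-window repayment 480 million rupees: repayment is debited from reserves → −480M.
Net: 191 − 347 − 763 − 480 = -1399 million.

-1399 million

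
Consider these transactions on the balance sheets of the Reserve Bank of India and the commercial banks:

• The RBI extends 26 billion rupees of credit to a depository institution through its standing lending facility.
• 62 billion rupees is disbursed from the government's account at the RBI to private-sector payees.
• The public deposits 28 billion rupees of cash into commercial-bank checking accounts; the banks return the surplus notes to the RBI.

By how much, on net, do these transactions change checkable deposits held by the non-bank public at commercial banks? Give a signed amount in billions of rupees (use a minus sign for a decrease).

+90 billion

Discount-window loan 26 billion rupees: the counterparty is a bank, so public deposits are unchanged → 0.
Government spending 62 billion rupees: non-bank counterparties' bank balances rise → +62B.
Currency deposit 28 billion rupees: non-bank counterparties' bank balances rise → +28B.
Net: 0 + 62 + 28 = +90 billion.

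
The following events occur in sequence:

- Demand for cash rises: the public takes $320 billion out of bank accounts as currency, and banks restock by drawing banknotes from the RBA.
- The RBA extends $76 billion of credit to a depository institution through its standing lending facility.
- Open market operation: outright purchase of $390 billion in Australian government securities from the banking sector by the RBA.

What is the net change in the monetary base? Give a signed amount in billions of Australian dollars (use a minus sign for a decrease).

+$466 billion

Currency withdrawal $320 billion: just a shift between currency and reserves — both are base money → 0.
Discount-window loan $76 billion: RBA balance sheet expands → +$76B.
OMO purchase (from banks) $390 billion: RBA balance sheet expands → +$390B.
Net: 0 + 76 + 390 = +$466 billion.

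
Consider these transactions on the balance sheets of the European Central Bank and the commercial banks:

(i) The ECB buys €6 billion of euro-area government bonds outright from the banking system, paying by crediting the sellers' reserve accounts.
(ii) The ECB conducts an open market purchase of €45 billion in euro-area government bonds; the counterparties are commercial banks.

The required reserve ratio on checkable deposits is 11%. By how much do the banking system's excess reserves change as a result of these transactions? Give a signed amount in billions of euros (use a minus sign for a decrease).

OMO purchase (from banks) €6 billion: reserves +€6B, deposits 0.
OMO purchase (from banks) €45 billion: reserves +€45B, deposits 0.
Totals: Δreserves = +€51B, Δdeposits = 0.
Δrequired reserves = 11% × 0 = 0.
Δexcess reserves = Δreserves − Δrequired = +€51B − (0) = +€51 billion.

+€51 billion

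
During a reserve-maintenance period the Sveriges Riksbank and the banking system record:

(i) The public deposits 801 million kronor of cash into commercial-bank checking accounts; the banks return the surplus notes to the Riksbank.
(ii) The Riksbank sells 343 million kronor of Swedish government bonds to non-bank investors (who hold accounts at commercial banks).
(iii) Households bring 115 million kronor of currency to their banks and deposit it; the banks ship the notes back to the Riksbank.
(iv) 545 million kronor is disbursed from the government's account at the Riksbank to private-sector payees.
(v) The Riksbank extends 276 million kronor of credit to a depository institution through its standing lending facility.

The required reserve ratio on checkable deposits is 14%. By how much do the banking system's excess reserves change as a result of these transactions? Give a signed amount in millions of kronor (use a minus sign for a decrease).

Currency deposit 801 million kronor: reserves +801M, deposits +801M.
Asset sale (to non-banks) 343 million kronor: reserves −343M, deposits −343M.
Currency deposit 115 million kronor: reserves +115M, deposits +115M.
Government spending 545 million kronor: reserves +545M, deposits +545M.
Discount-window loan 276 million kronor: reserves +276M, deposits 0.
Totals: Δreserves = +1394M, Δdeposits = +1118M.
Δrequired reserves = 14% × +1118M = +156.52M.
Δexcess reserves = Δreserves − Δrequired = +1394M − (+156.52M) = +1237.48 million.

+1237.48 million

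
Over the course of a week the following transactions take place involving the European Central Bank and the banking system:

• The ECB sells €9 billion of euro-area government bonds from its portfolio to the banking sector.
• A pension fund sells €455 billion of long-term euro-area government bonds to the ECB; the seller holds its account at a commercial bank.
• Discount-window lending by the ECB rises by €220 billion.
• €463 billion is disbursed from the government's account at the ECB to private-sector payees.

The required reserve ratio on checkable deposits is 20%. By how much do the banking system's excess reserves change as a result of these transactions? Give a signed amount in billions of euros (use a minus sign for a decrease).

+€945.4 billion

OMO sale (to banks) €9 billion: reserves −€9B, deposits 0.
Asset purchase (from non-banks) €455 billion: reserves +€455B, deposits +€455B.
Discount-window loan €220 billion: reserves +€220B, deposits 0.
Government spending €463 billion: reserves +€463B, deposits +€463B.
Totals: Δreserves = +€1129B, Δdeposits = +€918B.
Δrequired reserves = 20% × +€918B = +€183.6B.
Δexcess reserves = Δreserves − Δrequired = +€1129B − (+€183.6B) = +€945.4 billion.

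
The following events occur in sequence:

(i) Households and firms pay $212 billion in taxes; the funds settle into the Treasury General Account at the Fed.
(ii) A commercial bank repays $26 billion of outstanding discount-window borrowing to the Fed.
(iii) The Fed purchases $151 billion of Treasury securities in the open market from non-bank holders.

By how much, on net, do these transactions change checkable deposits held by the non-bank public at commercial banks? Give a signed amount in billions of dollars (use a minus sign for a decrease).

-$61 billion

Government account inflow $212 billion: non-bank counterparties' bank balances fall → −$212B.
Discount-window repayment $26 billion: the counterparty is a bank, so public deposits are unchanged → 0.
Asset purchase (from non-banks) $151 billion: non-bank counterparties' bank balances rise → +$151B.
Net: −212 + 0 + 151 = -$61 billion.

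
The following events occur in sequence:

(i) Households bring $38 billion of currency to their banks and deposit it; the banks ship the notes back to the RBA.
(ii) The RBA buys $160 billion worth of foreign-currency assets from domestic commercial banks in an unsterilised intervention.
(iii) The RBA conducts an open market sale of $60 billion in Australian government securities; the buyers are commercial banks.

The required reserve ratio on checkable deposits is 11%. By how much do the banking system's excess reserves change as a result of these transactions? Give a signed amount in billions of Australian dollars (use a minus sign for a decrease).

Currency deposit $38 billion: reserves +$38B, deposits +$38B.
FX purchase $160 billion: reserves +$160B, deposits 0.
OMO sale (to banks) $60 billion: reserves −$60B, deposits 0.
Totals: Δreserves = +$138B, Δdeposits = +$38B.
Δrequired reserves = 11% × +$38B = +$4.18B.
Δexcess reserves = Δreserves − Δrequired = +$138B − (+$4.18B) = +$133.82 billion.

+$133.82 billion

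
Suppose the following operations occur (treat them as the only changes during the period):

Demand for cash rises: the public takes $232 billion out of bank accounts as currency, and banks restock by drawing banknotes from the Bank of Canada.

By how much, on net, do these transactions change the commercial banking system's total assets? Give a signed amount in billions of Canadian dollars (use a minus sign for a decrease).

Bank of Canada balance sheet:
  Assets:      no change
  Liabilities: Bank reserves −$232B, Currency in circulation +$232B
Commercial banking system:
  Assets:      Reserves at CB −$232B
  Liabilities: Checkable deposits −$232B
Change in total bank assets = -$232 billion.

-$232 billion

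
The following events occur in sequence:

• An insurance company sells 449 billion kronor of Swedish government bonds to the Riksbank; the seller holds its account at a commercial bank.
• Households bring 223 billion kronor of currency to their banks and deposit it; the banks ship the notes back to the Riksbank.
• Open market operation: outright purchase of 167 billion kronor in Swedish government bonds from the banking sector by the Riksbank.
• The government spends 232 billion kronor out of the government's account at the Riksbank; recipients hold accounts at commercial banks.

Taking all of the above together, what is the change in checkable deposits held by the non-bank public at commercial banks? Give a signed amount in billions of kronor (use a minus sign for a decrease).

Riksbank balance sheet:
  Assets:      Securities +616B
  Liabilities: Bank reserves +1071B, Currency in circulation −223B, Government deposits −232B
Commercial banking system:
  Assets:      Reserves at CB +1071B, Securities −167B
  Liabilities: Checkable deposits +904B
So the change in checkable deposits held by the non-bank public at commercial banks is +904 billion.

+904 billion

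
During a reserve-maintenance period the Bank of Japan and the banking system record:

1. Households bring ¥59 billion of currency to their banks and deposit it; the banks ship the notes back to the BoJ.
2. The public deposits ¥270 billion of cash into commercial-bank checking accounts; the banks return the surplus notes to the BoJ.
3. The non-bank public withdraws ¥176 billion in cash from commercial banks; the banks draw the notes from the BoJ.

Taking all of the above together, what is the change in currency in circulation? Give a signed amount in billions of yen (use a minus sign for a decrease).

BoJ balance sheet:
  Assets:      no change
  Liabilities: Bank reserves +¥153B, Currency in circulation −¥153B
Commercial banking system:
  Assets:      Reserves at CB +¥153B
  Liabilities: Checkable deposits +¥153B
So the change in currency in circulation is -¥153 billion.

-¥153 billion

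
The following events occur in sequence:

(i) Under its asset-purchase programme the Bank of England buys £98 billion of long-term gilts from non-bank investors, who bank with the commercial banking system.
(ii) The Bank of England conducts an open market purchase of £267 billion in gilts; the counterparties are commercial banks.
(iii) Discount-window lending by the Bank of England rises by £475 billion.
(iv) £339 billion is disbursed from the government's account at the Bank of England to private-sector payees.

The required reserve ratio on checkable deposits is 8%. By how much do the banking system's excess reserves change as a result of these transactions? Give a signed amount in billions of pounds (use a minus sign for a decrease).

+£1144.04 billion

Asset purchase (from non-banks) £98 billion: reserves +£98B, deposits +£98B.
OMO purchase (from banks) £267 billion: reserves +£267B, deposits 0.
Discount-window loan £475 billion: reserves +£475B, deposits 0.
Government spending £339 billion: reserves +£339B, deposits +£339B.
Totals: Δreserves = +£1179B, Δdeposits = +£437B.
Δrequired reserves = 8% × +£437B = +£34.96B.
Δexcess reserves = Δreserves − Δrequired = +£1179B − (+£34.96B) = +£1144.04 billion.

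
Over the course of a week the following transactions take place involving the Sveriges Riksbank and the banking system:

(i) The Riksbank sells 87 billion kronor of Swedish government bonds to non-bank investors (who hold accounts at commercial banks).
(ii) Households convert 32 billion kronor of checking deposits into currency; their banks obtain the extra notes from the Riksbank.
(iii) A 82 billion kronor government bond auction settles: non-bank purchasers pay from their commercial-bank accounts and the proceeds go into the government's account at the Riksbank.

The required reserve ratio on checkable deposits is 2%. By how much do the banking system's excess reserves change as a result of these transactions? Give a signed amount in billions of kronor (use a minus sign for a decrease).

Asset sale (to non-banks) 87 billion kronor: reserves −87B, deposits −87B.
Currency withdrawal 32 billion kronor: reserves −32B, deposits −32B.
Government account inflow 82 billion kronor: reserves −82B, deposits −82B.
Totals: Δreserves = −201B, Δdeposits = −201B.
Δrequired reserves = 2% × −201B = −4.02B.
Δexcess reserves = Δreserves − Δrequired = −201B − (−4.02B) = -196.98 billion.

-196.98 billion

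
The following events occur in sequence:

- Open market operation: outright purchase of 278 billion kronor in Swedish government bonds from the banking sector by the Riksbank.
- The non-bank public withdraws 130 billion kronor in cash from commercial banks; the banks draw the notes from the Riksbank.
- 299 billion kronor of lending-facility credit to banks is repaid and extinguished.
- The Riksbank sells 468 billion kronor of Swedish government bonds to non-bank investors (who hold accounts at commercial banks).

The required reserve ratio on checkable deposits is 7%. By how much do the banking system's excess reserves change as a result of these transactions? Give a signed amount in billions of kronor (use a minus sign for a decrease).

OMO purchase (from banks) 278 billion kronor: reserves +278B, deposits 0.
Currency withdrawal 130 billion kronor: reserves −130B, deposits −130B.
Discount-window repayment 299 billion kronor: reserves −299B, deposits 0.
Asset sale (to non-banks) 468 billion kronor: reserves −468B, deposits −468B.
Totals: Δreserves = −619B, Δdeposits = −598B.
Δrequired reserves = 7% × −598B = −41.86B.
Δexcess reserves = Δreserves − Δrequired = −619B − (−41.86B) = -577.14 billion.

-577.14 billion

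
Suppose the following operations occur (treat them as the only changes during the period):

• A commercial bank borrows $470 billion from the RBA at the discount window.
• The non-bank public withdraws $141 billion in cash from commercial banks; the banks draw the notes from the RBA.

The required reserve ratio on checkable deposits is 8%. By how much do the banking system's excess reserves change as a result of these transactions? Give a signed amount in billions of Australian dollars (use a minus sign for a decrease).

Discount-window loan $470 billion: reserves +$470B, deposits 0.
Currency withdrawal $141 billion: reserves −$141B, deposits −$141B.
Totals: Δreserves = +$329B, Δdeposits = −$141B.
Δrequired reserves = 8% × −$141B = −$11.28B.
Δexcess reserves = Δreserves − Δrequired = +$329B − (−$11.28B) = +$340.28 billion.

+$340.28 billion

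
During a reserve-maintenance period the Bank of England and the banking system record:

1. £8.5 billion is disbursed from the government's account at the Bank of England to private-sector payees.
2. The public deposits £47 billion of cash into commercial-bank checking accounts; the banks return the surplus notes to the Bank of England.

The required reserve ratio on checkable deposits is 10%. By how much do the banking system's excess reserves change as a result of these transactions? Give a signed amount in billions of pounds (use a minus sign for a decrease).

+£49.95 billion

Government spending £8.5 billion: reserves +£8.5B, deposits +£8.5B.
Currency deposit £47 billion: reserves +£47B, deposits +£47B.
Totals: Δreserves = +£55.5B, Δdeposits = +£55.5B.
Δrequired reserves = 10% × +£55.5B = +£5.55B.
Δexcess reserves = Δreserves − Δrequired = +£55.5B − (+£5.55B) = +£49.95 billion.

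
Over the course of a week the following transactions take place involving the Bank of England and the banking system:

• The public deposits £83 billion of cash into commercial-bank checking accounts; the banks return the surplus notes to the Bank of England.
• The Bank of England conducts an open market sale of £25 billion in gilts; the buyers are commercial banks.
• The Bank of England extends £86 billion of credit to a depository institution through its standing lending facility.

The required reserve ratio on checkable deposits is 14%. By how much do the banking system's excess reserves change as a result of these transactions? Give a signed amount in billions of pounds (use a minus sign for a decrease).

Currency deposit £83 billion: reserves +£83B, deposits +£83B.
OMO sale (to banks) £25 billion: reserves −£25B, deposits 0.
Discount-window loan £86 billion: reserves +£86B, deposits 0.
Totals: Δreserves = +£144B, Δdeposits = +£83B.
Δrequired reserves = 14% × +£83B = +£11.62B.
Δexcess reserves = Δreserves − Δrequired = +£144B − (+£11.62B) = +£132.38 billion.

+£132.38 billion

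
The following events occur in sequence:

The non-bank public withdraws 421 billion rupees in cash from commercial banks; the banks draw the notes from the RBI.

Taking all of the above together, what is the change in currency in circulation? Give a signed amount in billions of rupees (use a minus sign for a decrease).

+421 billion

Currency withdrawal 421 billion rupees: notes leave the central bank → +421B.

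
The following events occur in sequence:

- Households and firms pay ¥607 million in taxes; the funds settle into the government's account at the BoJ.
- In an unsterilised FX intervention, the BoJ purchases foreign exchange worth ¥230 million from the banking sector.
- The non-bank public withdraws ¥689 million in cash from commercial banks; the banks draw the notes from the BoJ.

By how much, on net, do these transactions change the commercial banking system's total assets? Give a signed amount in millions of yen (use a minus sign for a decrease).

-¥1296 million

Government account inflow ¥607 million: bank balance sheets shrink → −¥607M.
FX purchase ¥230 million: just an asset swap on bank balance sheets → 0.
Currency withdrawal ¥689 million: bank balance sheets shrink → −¥689M.
Net: −607 + 0 − 689 = -¥1296 million.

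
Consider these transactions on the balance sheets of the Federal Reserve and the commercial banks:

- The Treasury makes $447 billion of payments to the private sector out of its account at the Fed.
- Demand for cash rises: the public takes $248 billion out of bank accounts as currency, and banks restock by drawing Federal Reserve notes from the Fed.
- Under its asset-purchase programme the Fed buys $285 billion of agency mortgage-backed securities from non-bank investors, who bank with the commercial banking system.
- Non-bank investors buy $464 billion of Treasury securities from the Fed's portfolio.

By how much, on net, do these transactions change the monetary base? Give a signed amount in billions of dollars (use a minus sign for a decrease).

Fed balance sheet:
  Assets:      Securities −$179B
  Liabilities: Bank reserves +$20B, Currency in circulation +$248B, Government deposits −$447B
Commercial banking system:
  Assets:      Reserves at CB +$20B
  Liabilities: Checkable deposits +$20B
Monetary base = currency + reserves: +$248B + (+$20B) = +$268 billion.

+$268 billion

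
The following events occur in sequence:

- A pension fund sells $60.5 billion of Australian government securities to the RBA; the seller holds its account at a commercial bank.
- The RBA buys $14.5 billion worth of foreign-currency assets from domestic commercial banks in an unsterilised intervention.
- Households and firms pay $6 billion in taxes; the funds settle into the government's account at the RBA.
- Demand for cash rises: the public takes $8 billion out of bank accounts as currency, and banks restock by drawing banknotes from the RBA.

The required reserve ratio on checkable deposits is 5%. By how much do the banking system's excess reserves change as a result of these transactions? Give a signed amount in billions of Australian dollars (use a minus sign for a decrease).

Asset purchase (from non-banks) $60.5 billion: reserves +$60.5B, deposits +$60.5B.
FX purchase $14.5 billion: reserves +$14.5B, deposits 0.
Government account inflow $6 billion: reserves −$6B, deposits −$6B.
Currency withdrawal $8 billion: reserves −$8B, deposits −$8B.
Totals: Δreserves = +$61B, Δdeposits = +$46.5B.
Δrequired reserves = 5% × +$46.5B = +$2.325B.
Δexcess reserves = Δreserves − Δrequired = +$61B − (+$2.325B) = +$58.675 billion.

+$58.675 billion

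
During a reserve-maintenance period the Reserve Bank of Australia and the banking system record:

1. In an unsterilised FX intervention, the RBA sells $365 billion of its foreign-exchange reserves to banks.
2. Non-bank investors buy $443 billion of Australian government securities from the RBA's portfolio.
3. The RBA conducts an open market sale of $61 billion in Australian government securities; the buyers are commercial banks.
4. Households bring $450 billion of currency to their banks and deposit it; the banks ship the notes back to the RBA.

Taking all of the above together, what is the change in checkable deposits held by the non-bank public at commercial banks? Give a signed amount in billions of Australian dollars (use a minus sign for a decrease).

FX sale $365 billion: the counterparty is a bank, so public deposits are unchanged → 0.
Asset sale (to non-banks) $443 billion: non-bank counterparties' bank balances fall → −$443B.
OMO sale (to banks) $61 billion: the counterparty is a bank, so public deposits are unchanged → 0.
Currency deposit $450 billion: non-bank counterparties' bank balances rise → +$450B.
Net: 0 − 443 + 0 + 450 = +$7 billion.

+$7 billion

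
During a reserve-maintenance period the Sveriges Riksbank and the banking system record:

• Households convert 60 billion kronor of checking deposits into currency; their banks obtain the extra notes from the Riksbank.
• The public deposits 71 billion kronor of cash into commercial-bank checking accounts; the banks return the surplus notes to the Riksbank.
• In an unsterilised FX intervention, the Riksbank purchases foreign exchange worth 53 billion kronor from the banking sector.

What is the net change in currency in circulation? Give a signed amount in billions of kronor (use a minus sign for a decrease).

-11 billion

Currency withdrawal 60 billion kronor: notes leave the central bank → +60B.
Currency deposit 71 billion kronor: notes return to the central bank → −71B.
FX purchase 53 billion kronor: no currency enters or leaves circulation → 0.
Net: 60 − 71 + 0 = -11 billion.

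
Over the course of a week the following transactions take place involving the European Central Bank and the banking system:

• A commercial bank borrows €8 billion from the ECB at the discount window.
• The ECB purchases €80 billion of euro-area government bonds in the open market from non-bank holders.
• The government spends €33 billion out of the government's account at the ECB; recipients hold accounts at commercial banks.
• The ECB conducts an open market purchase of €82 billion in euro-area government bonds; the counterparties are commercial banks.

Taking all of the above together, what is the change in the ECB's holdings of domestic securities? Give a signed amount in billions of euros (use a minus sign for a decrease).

ECB balance sheet:
  Assets:      Securities +€162B, Loans to banks +€8B
  Liabilities: Bank reserves +€203B, Government deposits −€33B
So the change in the ECB's holdings of domestic securities is +€162 billion.

+€162 billion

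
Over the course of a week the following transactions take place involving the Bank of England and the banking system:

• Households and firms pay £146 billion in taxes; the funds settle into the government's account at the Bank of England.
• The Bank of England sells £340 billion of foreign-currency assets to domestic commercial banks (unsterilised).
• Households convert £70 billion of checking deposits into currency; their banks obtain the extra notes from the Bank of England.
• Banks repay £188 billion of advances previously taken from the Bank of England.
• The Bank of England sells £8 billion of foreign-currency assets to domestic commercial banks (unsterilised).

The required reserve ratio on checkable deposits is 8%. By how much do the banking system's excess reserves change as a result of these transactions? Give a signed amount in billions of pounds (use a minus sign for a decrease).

Government account inflow £146 billion: reserves −£146B, deposits −£146B.
FX sale £340 billion: reserves −£340B, deposits 0.
Currency withdrawal £70 billion: reserves −£70B, deposits −£70B.
Discount-window repayment £188 billion: reserves −£188B, deposits 0.
FX sale £8 billion: reserves −£8B, deposits 0.
Totals: Δreserves = −£752B, Δdeposits = −£216B.
Δrequired reserves = 8% × −£216B = −£17.28B.
Δexcess reserves = Δreserves − Δrequired = −£752B − (−£17.28B) = -£734.72 billion.

-£734.72 billion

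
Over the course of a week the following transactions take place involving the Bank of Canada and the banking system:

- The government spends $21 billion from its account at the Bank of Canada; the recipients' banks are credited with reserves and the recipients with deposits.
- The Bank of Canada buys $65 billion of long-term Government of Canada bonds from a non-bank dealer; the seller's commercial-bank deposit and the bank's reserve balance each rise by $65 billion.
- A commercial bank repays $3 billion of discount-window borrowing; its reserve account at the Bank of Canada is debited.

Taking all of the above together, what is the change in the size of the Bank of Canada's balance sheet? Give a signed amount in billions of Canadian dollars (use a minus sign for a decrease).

Bank of Canada balance sheet:
  Assets:      Securities +$65B, Loans to banks −$3B
  Liabilities: Bank reserves +$83B, Government deposits −$21B
Change in total Bank of Canada assets = +$62 billion.

+$62 billion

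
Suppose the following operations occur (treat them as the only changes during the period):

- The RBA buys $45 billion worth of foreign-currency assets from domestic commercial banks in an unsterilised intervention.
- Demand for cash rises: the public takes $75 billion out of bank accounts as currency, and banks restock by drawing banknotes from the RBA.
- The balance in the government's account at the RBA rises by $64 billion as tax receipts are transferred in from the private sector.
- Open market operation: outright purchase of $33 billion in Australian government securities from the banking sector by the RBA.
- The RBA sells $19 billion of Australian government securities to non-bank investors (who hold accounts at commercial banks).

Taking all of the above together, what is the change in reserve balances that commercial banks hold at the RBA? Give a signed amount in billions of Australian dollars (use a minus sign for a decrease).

-$80 billion

FX purchase $45 billion: the RBA pays by crediting reserve accounts → +$45B.
Currency withdrawal $75 billion: banks swap reserves for currency → −$75B.
Government account inflow $64 billion: funds move from bank reserves into the government account → −$64B.
OMO purchase (from banks) $33 billion: the RBA pays by crediting reserve accounts → +$33B.
Asset sale (to non-banks) $19 billion: the non-bank buyers' banks settle from reserves → −$19B.
Net: 45 − 75 − 64 + 33 − 19 = -$80 billion.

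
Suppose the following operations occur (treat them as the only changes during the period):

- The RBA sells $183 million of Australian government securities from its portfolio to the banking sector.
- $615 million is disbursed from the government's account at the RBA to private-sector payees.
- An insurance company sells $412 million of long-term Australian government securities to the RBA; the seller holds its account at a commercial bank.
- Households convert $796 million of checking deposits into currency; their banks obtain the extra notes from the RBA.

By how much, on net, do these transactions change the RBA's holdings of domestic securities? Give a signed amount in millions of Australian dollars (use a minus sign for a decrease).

+$229 million

OMO sale (to banks) $183 million: securities removed from the RBA's portfolio → −$183M.
Government spending $615 million: the RBA's securities portfolio is untouched → 0.
Asset purchase (from non-banks) $412 million: securities added to the RBA's portfolio → +$412M.
Currency withdrawal $796 million: the RBA's securities portfolio is untouched → 0.
Net: −183 + 0 + 412 + 0 = +$229 million.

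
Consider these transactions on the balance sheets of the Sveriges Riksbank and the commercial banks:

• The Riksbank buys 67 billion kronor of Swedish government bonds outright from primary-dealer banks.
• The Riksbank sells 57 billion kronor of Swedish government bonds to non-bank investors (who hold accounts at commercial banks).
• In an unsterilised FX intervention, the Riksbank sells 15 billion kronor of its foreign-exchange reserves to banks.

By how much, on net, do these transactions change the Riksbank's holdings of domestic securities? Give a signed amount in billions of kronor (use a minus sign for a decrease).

+10 billion

Riksbank balance sheet:
  Assets:      Securities +10B, Foreign assets −15B
  Liabilities: Bank reserves −5B
So the change in the Riksbank's holdings of domestic securities is +10 billion.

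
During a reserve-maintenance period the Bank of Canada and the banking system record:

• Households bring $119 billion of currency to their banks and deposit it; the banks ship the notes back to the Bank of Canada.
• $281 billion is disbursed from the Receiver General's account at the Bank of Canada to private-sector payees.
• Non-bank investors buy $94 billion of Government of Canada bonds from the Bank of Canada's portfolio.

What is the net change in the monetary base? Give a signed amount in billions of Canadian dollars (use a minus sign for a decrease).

+$187 billion

Currency deposit $119 billion: just a shift between currency and reserves — both are base money → 0.
Government spending $281 billion: a non-base liability converts back to reserves → +$281B.
Asset sale (to non-banks) $94 billion: Bank of Canada balance sheet contracts → −$94B.
Net: 0 + 281 − 94 = +$187 billion.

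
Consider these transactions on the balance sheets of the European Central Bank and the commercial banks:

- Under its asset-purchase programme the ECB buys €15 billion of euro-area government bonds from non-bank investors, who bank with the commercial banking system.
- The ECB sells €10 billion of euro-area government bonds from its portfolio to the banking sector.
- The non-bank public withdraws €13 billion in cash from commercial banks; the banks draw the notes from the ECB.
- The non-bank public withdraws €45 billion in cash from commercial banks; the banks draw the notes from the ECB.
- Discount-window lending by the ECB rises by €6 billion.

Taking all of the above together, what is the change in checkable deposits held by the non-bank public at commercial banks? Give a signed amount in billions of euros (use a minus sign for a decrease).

-€43 billion

Asset purchase (from non-banks) €15 billion: non-bank counterparties' bank balances rise → +€15B.
OMO sale (to banks) €10 billion: the counterparty is a bank, so public deposits are unchanged → 0.
Currency withdrawal €13 billion: non-bank counterparties' bank balances fall → −€13B.
Currency withdrawal €45 billion: non-bank counterparties' bank balances fall → −€45B.
Discount-window loan €6 billion: the counterparty is a bank, so public deposits are unchanged → 0.
Net: 15 + 0 − 13 − 45 + 0 = -€43 billion.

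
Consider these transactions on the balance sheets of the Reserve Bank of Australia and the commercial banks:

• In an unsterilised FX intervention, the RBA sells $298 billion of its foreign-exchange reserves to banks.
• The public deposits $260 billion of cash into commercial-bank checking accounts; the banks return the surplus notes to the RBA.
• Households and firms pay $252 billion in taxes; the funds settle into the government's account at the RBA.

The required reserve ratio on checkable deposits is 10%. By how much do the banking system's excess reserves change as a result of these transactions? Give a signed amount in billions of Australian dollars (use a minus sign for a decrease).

FX sale $298 billion: reserves −$298B, deposits 0.
Currency deposit $260 billion: reserves +$260B, deposits +$260B.
Government account inflow $252 billion: reserves −$252B, deposits −$252B.
Totals: Δreserves = −$290B, Δdeposits = +$8B.
Δrequired reserves = 10% × +$8B = +$0.8B.
Δexcess reserves = Δreserves − Δrequired = −$290B − (+$0.8B) = -$290.8 billion.

-$290.8 billion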